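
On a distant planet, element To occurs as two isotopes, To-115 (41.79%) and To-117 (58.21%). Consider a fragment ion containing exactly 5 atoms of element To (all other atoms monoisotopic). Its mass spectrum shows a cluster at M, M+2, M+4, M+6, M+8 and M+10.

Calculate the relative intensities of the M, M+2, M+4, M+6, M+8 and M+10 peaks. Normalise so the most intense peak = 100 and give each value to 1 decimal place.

3.7 : 25.8 : 71.8 : 100.0 : 69.6 : 19.4

Expanding (0.4179 + 0.5821)^5:
P(M) = 0.4179^5 = 0.012746
P(M+2) = 5 × 0.4179^4 × 0.5821^1 = 0.088768
P(M+4) = 10 × 0.4179^3 × 0.5821^2 = 0.247293
P(M+6) = 10 × 0.4179^2 × 0.5821^3 = 0.344459
P(M+8) = 5 × 0.4179^1 × 0.5821^4 = 0.239901
P(M+10) = 0.5821^5 = 0.066833
The M+6 peak is largest (0.344459); scaling to 100 gives 3.7 : 25.8 : 71.8 : 100.0 : 69.6 : 19.4.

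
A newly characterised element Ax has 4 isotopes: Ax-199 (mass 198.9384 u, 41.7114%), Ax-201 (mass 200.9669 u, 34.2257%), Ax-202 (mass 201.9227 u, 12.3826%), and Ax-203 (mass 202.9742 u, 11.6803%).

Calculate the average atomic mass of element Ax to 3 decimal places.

Average mass = Σ (abundance × isotope mass) = 0.417114 × 198.9384 + 0.342257 × 200.9669 + 0.123826 × 201.9227 + 0.116803 × 202.9742
= 82.97999 + 68.78233 + 25.00328 + 23.70800 = 200.47360 u

200.474 u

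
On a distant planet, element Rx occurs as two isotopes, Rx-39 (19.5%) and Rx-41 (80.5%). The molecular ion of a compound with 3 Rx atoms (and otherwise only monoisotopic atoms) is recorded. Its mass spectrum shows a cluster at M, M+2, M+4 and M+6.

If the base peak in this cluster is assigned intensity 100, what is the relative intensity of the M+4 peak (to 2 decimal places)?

Term probabilities: M 0.0074, M+2 0.0918, M+4 0.3791, M+6 0.5217. Base peak = M+6.
P(M+6) = C(3,3) × 0.195^0 × 0.805^3 = 1 × 1.0000 × 0.52166012 = 0.521660 (base)
P(M+4) = C(3,2) × 0.195^1 × 0.805^2 = 3 × 0.1950 × 0.648025 = 0.379095
Relative intensity = 0.379095 / 0.521660 × 100 = 72.67

72.67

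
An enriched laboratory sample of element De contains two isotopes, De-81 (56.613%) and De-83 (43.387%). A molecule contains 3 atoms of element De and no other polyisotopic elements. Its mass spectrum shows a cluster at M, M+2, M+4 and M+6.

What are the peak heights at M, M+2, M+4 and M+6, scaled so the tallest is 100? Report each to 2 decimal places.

43.49 : 100.00 : 76.64 : 19.58

Expanding (0.56613 + 0.43387)^3:
P(M) = 0.56613^3 = 0.181446
P(M+2) = 3 × 0.56613^2 × 0.43387^1 = 0.417170
P(M+4) = 3 × 0.56613^1 × 0.43387^2 = 0.319710
P(M+6) = 0.43387^3 = 0.081673
The M+2 peak is largest (0.417170); scaling to 100 gives 43.49 : 100.00 : 76.64 : 19.58.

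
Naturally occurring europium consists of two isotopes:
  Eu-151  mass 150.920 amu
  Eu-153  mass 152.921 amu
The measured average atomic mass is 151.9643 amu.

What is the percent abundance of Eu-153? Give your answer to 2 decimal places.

52.19%

Let x be the fractional abundance of Eu-151; then Eu-153 has abundance 1 − x.
150.920·x + 152.921·(1 − x) = 151.9643
(150.920 − 152.921)·x = 151.9643 − 152.921
x = -0.9567 / -2.001 = 0.47811 → 47.81% Eu-151, 52.19% Eu-153.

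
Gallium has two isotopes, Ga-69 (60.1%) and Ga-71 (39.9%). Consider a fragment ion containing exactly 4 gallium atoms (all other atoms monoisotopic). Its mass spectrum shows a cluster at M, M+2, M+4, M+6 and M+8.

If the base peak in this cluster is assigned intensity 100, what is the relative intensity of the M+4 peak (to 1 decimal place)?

Term probabilities: M 0.1305, M+2 0.3465, M+4 0.3450, M+6 0.1527, M+8 0.0253. Base peak = M+2.
P(M+2) = C(4,1) × 0.601^3 × 0.399^1 = 4 × 0.2170818 × 0.3990 = 0.346463 (base)
P(M+4) = C(4,2) × 0.601^2 × 0.399^2 = 6 × 0.361201 × 0.159201 = 0.345021
Relative intensity = 0.345021 / 0.346463 × 100 = 99.6

99.6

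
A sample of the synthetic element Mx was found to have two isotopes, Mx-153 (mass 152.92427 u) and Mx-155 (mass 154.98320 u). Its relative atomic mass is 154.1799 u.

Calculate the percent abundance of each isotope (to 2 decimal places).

Mx-153: 39.02%, Mx-155: 60.98%

Let x be the fractional abundance of Mx-153; then Mx-155 has abundance 1 − x.
152.92427·x + 154.98320·(1 − x) = 154.1799
(152.92427 − 154.98320)·x = 154.1799 − 154.98320
x = -0.80330 / -2.05893 = 0.39015 → 39.02% Mx-153, 60.98% Mx-155.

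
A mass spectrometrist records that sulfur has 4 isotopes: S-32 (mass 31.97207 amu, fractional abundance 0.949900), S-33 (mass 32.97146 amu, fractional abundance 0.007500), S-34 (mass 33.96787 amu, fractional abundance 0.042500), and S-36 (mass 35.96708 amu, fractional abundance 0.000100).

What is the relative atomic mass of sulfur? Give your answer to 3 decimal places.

32.065 amu

The abundance-weighted mean is 0.949900 × 31.97207 + 0.007500 × 32.97146 + 0.042500 × 33.96787 + 0.000100 × 35.96708
= 30.370269 + 0.247286 + 1.443634 + 0.003597 = 32.064786 amu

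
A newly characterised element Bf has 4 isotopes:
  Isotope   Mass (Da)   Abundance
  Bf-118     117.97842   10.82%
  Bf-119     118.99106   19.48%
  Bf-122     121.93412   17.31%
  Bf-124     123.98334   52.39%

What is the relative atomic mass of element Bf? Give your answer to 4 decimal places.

122.0064 Da

Weight each isotope mass by its fractional abundance: 0.1082 × 117.97842 + 0.1948 × 118.99106 + 0.1731 × 121.93412 + 0.5239 × 123.98334
= 12.765265 + 23.179458 + 21.106796 + 64.954872 = 122.006391 Da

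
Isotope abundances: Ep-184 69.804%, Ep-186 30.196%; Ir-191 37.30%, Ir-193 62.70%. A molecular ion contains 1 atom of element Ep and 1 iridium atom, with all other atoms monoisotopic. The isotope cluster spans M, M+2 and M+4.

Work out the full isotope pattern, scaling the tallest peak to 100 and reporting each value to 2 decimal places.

Element Ep pattern (n=1): 0.69804 : 0.30196
Iridium pattern (n=1): 0.3730 : 0.6270
Convolve the two distributions (both contribute in 2-u steps):
  M: 0.69804×0.3730 = 0.260369
  M+2: 0.69804×0.6270 + 0.30196×0.3730 = 0.550302
  M+4: 0.30196×0.6270 = 0.189329
Scale to base peak (0.550302) = 100: 47.31 : 100.00 : 34.40

47.31 : 100.00 : 34.40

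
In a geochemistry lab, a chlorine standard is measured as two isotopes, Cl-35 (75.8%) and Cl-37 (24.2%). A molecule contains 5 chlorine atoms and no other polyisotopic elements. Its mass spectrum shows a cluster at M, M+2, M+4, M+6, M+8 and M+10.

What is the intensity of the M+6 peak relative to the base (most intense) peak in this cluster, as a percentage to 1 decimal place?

(0.758 + 0.242)^5 gives M 0.2502, M+2 0.3994, M+4 0.2551, M+6 0.0814, M+8 0.0130, M+10 0.0008; the largest is M+2.
P(M+2) = C(5,1) × 0.758^4 × 0.242^1 = 5 × 0.33012379 × 0.2420 = 0.399450 (base)
P(M+6) = C(5,3) × 0.758^2 × 0.242^3 = 10 × 0.574564 × 0.01417249 = 0.081430
Relative intensity = 0.081430 / 0.399450 × 100 = 20.4

20.4%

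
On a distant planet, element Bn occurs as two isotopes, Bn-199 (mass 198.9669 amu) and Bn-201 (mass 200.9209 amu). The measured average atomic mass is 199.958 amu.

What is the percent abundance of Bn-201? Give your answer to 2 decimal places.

50.72%

Writing the weighted mean with unknown fraction x of Bn-199:
198.9669·x + 200.9209·(1 − x) = 199.958
(198.9669 − 200.9209)·x = 199.958 − 200.9209
x = -0.9629 / -1.9540 = 0.49278 → 49.28% Bn-199, 50.72% Bn-201.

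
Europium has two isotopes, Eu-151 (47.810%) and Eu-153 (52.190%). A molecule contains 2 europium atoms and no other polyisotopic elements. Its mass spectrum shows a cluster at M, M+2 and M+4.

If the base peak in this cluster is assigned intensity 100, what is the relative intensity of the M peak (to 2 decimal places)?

Binomial terms of (0.47810 + 0.52190)^2: M 0.2286, M+2 0.4990, M+4 0.2724 → M+2 is the base peak.
P(M+2) = C(2,1) × 0.47810^1 × 0.52190^1 = 2 × 0.4781 × 0.5219 = 0.499041 (base)
P(M) = C(2,0) × 0.47810^2 × 0.52190^0 = 1 × 0.22857961 × 1.0000 = 0.228580
Relative intensity = 0.228580 / 0.499041 × 100 = 45.80

45.80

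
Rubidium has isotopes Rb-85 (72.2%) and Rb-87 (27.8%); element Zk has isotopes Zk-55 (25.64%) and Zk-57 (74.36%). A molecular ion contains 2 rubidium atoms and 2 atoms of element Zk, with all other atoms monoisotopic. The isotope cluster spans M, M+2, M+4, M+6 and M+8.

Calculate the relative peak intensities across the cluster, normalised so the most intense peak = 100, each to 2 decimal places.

Rubidium pattern (n=2): 0.521284 : 0.401432 : 0.077284
Element Zk pattern (n=2): 0.06574096 : 0.38131808 : 0.55294096
Convolve the two distributions (both contribute in 2-u steps):
  M: 0.521284×0.06574096 = 0.034270
  M+2: 0.521284×0.38131808 + 0.401432×0.06574096 = 0.225166
  M+4: 0.521284×0.55294096 + 0.401432×0.38131808 + 0.077284×0.06574096 = 0.446393
  M+6: 0.401432×0.55294096 + 0.077284×0.38131808 = 0.251438
  M+8: 0.077284×0.55294096 = 0.042733
Scale to base peak (0.446393) = 100: 7.68 : 50.44 : 100.00 : 56.33 : 9.57

7.68 : 50.44 : 100.00 : 56.33 : 9.57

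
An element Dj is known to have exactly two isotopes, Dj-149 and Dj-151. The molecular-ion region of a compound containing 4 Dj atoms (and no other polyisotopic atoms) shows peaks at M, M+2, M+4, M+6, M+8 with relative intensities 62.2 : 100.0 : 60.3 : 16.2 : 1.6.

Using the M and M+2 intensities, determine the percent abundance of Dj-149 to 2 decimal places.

71.33%

Write p for the Dj-149 fraction. I(M+2)/I(M) = [C(4,1)·p^3·(1−p)] / p^4 = 4·(1−p)/p = 100.0/62.2 = 1.6077
(1−p)/p = 1.6077/4 = 0.4019  ⇒  p = 1/(1 + 0.4019) = 0.7133
Dj-149: 71.33%, Dj-151: 28.67%.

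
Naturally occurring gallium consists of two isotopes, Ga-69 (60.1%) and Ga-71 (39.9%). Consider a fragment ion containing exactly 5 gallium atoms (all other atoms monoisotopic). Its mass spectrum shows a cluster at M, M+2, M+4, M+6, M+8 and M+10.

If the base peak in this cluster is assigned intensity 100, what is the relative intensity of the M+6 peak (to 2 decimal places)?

66.39

Binomial terms of (0.601 + 0.399)^5: M 0.0784, M+2 0.2603, M+4 0.3456, M+6 0.2294, M+8 0.0762, M+10 0.0101 → M+4 is the base peak.
P(M+4) = C(5,2) × 0.601^3 × 0.399^2 = 10 × 0.2170818 × 0.159201 = 0.345596 (base)
P(M+6) = C(5,3) × 0.601^2 × 0.399^3 = 10 × 0.361201 × 0.0635212 = 0.229439
Relative intensity = 0.229439 / 0.345596 × 100 = 66.39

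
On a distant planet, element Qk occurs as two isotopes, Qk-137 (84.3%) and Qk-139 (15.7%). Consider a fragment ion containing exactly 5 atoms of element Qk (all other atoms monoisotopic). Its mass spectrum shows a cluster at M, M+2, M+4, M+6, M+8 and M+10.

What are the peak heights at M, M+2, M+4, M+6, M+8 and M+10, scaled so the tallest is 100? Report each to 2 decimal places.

The 5 Qk atoms are independent, so intensities follow the terms of (0.843 + 0.157)^5.
P(M) = 0.843^5 = 0.425734
P(M+2) = 5 × 0.843^4 × 0.157^1 = 0.396442
P(M+4) = 10 × 0.843^3 × 0.157^2 = 0.147667
P(M+6) = 10 × 0.843^2 × 0.157^3 = 0.027501
P(M+8) = 5 × 0.843^1 × 0.157^4 = 0.002561
P(M+10) = 0.157^5 = 0.000095
The M peak is largest (0.425734); scaling to 100 gives 100.00 : 93.12 : 34.69 : 6.46 : 0.60 : 0.02.

100.00 : 93.12 : 34.69 : 6.46 : 0.60 : 0.02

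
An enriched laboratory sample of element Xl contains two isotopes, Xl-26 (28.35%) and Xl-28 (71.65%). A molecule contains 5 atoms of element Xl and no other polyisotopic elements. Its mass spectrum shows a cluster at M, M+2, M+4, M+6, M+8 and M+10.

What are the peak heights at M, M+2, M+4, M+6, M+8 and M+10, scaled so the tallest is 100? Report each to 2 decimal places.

Expanding (0.2835 + 0.7165)^5:
P(M) = 0.2835^5 = 0.001831
P(M+2) = 5 × 0.2835^4 × 0.7165^1 = 0.023142
P(M+4) = 10 × 0.2835^3 × 0.7165^2 = 0.116975
P(M+6) = 10 × 0.2835^2 × 0.7165^3 = 0.295634
P(M+8) = 5 × 0.2835^1 × 0.7165^4 = 0.373584
P(M+10) = 0.7165^5 = 0.188834
The M+8 peak is largest (0.373584); scaling to 100 gives 0.49 : 6.19 : 31.31 : 79.13 : 100.00 : 50.55.

0.49 : 6.19 : 31.31 : 79.13 : 100.00 : 50.55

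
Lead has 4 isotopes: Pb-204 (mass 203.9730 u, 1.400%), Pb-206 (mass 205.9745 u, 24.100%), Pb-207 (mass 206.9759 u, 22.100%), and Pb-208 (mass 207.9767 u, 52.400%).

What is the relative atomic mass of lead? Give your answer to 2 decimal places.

Average mass = Σ (abundance × isotope mass) = 0.01400 × 203.9730 + 0.24100 × 205.9745 + 0.22100 × 206.9759 + 0.52400 × 207.9767
= 2.85562 + 49.63985 + 45.74167 + 108.97979 = 207.21693 u

207.22 u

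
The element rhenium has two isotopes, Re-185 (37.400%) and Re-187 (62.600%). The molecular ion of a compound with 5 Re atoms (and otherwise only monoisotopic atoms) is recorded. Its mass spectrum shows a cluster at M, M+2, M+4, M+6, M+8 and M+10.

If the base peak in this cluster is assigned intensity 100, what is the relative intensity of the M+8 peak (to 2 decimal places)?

Binomial terms of (0.37400 + 0.62600)^5: M 0.0073, M+2 0.0612, M+4 0.2050, M+6 0.3431, M+8 0.2872, M+10 0.0961 → M+6 is the base peak.
P(M+6) = C(5,3) × 0.37400^2 × 0.62600^3 = 10 × 0.139876 × 0.24531438 = 0.343136 (base)
P(M+8) = C(5,4) × 0.37400^1 × 0.62600^4 = 5 × 0.3740 × 0.1535668 = 0.287170
Relative intensity = 0.287170 / 0.343136 × 100 = 83.69

83.69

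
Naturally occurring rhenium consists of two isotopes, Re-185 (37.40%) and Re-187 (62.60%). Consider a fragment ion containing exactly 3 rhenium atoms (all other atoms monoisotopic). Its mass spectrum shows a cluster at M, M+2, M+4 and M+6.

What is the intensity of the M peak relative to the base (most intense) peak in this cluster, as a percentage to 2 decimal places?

11.90%

Binomial terms of (0.3740 + 0.6260)^3: M 0.0523, M+2 0.2627, M+4 0.4397, M+6 0.2453 → M+4 is the base peak.
P(M+4) = C(3,2) × 0.3740^1 × 0.6260^2 = 3 × 0.3740 × 0.391876 = 0.439685 (base)
P(M) = C(3,0) × 0.3740^3 × 0.6260^0 = 1 × 0.05231362 × 1.0000 = 0.052314
Relative intensity = 0.052314 / 0.439685 × 100 = 11.90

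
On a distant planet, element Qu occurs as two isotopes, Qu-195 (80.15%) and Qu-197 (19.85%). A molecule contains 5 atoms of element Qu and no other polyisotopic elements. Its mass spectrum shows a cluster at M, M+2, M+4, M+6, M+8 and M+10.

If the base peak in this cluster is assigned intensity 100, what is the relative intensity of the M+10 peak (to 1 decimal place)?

Binomial terms of (0.8015 + 0.1985)^5: M 0.3308, M+2 0.4096, M+4 0.2029, M+6 0.0502, M+8 0.0062, M+10 0.0003 → M+2 is the base peak.
P(M+2) = C(5,1) × 0.8015^4 × 0.1985^1 = 5 × 0.41268065 × 0.1985 = 0.409586 (base)
P(M+10) = C(5,5) × 0.8015^0 × 0.1985^5 = 1 × 1.0000 × 0.00030818 = 0.000308
Relative intensity = 0.000308 / 0.409586 × 100 = 0.1

0.1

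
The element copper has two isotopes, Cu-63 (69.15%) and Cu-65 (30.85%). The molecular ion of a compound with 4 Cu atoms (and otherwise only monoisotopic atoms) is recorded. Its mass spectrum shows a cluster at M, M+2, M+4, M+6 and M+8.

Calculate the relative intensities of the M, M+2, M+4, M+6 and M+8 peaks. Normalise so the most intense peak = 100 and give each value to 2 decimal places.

56.04 : 100.00 : 66.92 : 19.90 : 2.22

Each Cu atom is independently Cu-63 (p = 0.6915) or Cu-65 (q = 0.3085); the cluster is the binomial expansion (p + q)^4.
P(M) = 0.6915^4 = 0.228649
P(M+2) = 4 × 0.6915^3 × 0.3085^1 = 0.408030
P(M+4) = 6 × 0.6915^2 × 0.3085^2 = 0.273052
P(M+6) = 4 × 0.6915^1 × 0.3085^3 = 0.081212
P(M+8) = 0.3085^4 = 0.009058
The M+2 peak is largest (0.408030); scaling to 100 gives 56.04 : 100.00 : 66.92 : 19.90 : 2.22.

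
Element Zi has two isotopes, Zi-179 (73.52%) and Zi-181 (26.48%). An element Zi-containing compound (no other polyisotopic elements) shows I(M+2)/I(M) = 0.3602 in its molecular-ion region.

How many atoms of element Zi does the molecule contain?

1

With n Zi atoms, P(M+2)/P(M) = C(n,1)·p^(n−1)q / p^n = n·q/p = n · 0.2648/0.7352.
n = 0.3602 × 0.7352/0.2648 = 1.00 ≈ 1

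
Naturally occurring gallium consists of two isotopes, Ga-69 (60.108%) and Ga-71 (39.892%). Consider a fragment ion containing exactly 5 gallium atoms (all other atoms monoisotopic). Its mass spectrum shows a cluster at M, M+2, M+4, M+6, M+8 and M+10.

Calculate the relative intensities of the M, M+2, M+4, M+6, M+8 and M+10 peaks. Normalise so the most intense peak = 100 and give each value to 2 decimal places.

Expanding (0.60108 + 0.39892)^5:
P(M) = 0.60108^5 = 0.078462
P(M+2) = 5 × 0.60108^4 × 0.39892^1 = 0.260366
P(M+4) = 10 × 0.60108^3 × 0.39892^2 = 0.345596
P(M+6) = 10 × 0.60108^2 × 0.39892^3 = 0.229362
P(M+8) = 5 × 0.60108^1 × 0.39892^4 = 0.076111
P(M+10) = 0.39892^5 = 0.010103
The M+4 peak is largest (0.345596); scaling to 100 gives 22.70 : 75.34 : 100.00 : 66.37 : 22.02 : 2.92.

22.70 : 75.34 : 100.00 : 66.37 : 22.02 : 2.92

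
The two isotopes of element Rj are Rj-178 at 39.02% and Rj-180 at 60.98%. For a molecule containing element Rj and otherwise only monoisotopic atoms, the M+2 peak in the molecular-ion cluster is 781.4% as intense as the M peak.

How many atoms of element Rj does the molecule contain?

5

The M+2/M ratio from n Rj atoms is n · q/p = n · 0.6098/0.3902.
n = 7.814 × 0.3902/0.6098 = 5.00 ≈ 5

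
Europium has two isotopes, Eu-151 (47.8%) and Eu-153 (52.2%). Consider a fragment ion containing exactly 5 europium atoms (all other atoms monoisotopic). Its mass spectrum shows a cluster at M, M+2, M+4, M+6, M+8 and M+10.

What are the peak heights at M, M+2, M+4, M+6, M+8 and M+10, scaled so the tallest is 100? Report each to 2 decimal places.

The 5 Eu atoms are independent, so intensities follow the terms of (0.478 + 0.522)^5.
P(M) = 0.478^5 = 0.024954
P(M+2) = 5 × 0.478^4 × 0.522^1 = 0.136255
P(M+4) = 10 × 0.478^3 × 0.522^2 = 0.297594
P(M+6) = 10 × 0.478^2 × 0.522^3 = 0.324988
P(M+8) = 5 × 0.478^1 × 0.522^4 = 0.177452
P(M+10) = 0.522^5 = 0.038757
The M+6 peak is largest (0.324988); scaling to 100 gives 7.68 : 41.93 : 91.57 : 100.00 : 54.60 : 11.93.

7.68 : 41.93 : 91.57 : 100.00 : 54.60 : 11.93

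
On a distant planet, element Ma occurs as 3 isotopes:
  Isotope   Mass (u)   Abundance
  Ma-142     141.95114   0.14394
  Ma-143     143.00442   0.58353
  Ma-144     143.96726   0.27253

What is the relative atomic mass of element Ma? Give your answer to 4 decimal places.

Average mass = Σ (abundance × isotope mass) = 0.14394 × 141.95114 + 0.58353 × 143.00442 + 0.27253 × 143.96726
= 20.432447 + 83.447369 + 39.235397 = 143.115213 u

143.1152 u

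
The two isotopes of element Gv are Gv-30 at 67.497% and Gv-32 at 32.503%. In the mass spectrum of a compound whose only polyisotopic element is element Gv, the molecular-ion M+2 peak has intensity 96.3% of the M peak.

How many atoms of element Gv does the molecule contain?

2

For n independent Gv atoms, I(M+2)/I(M) = n · (abundance Gv-32) / (abundance Gv-30) = n · 0.32503/0.67497.
n = 0.963 × 0.67497/0.32503 = 2.00 ≈ 2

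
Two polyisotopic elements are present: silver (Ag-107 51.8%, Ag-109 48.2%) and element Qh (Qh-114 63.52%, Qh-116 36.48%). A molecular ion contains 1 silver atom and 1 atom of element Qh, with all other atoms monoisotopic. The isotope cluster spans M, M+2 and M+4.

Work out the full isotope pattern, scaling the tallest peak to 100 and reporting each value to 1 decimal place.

Silver pattern (n=1): 0.5180 : 0.4820
Element Qh pattern (n=1): 0.6352 : 0.3648
Convolve the two distributions (both contribute in 2-u steps):
  M: 0.5180×0.6352 = 0.329034
  M+2: 0.5180×0.3648 + 0.4820×0.6352 = 0.495133
  M+4: 0.4820×0.3648 = 0.175834
Scale to base peak (0.495133) = 100: 66.5 : 100.0 : 35.5

66.5 : 100.0 : 35.5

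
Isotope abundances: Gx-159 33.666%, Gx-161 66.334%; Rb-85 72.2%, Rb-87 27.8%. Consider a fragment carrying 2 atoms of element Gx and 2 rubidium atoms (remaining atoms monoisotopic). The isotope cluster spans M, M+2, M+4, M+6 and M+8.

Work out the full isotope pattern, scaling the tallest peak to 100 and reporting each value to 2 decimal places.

Element Gx pattern (n=2): 0.11333996 : 0.44664009 : 0.44001996
Rubidium pattern (n=2): 0.521284 : 0.401432 : 0.077284
Convolve the two distributions (both contribute in 2-u steps):
  M: 0.11333996×0.521284 = 0.059082
  M+2: 0.11333996×0.401432 + 0.44664009×0.521284 = 0.278325
  M+4: 0.11333996×0.077284 + 0.44664009×0.401432 + 0.44001996×0.521284 = 0.417430
  M+6: 0.44664009×0.077284 + 0.44001996×0.401432 = 0.211156
  M+8: 0.44001996×0.077284 = 0.034007
Scale to base peak (0.417430) = 100: 14.15 : 66.68 : 100.00 : 50.58 : 8.15

14.15 : 66.68 : 100.00 : 50.58 : 8.15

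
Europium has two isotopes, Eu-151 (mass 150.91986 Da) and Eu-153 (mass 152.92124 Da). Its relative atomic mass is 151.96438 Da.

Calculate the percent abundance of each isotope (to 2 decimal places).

Let x be the fractional abundance of Eu-151; then Eu-153 has abundance 1 − x.
150.91986·x + 152.92124·(1 − x) = 151.96438
(150.91986 − 152.92124)·x = 151.96438 − 152.92124
x = -0.95686 / -2.00138 = 0.47810 → 47.81% Eu-151, 52.19% Eu-153.

Eu-151: 47.81%, Eu-153: 52.19%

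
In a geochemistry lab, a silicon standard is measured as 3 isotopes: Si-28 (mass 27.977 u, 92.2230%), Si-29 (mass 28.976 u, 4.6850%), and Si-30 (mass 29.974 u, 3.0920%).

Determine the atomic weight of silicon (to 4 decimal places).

28.0856 u

The abundance-weighted mean is 0.922230 × 27.977 + 0.046850 × 28.976 + 0.030920 × 29.974
= 25.80123 + 1.35753 + 0.92680 = 28.08556 u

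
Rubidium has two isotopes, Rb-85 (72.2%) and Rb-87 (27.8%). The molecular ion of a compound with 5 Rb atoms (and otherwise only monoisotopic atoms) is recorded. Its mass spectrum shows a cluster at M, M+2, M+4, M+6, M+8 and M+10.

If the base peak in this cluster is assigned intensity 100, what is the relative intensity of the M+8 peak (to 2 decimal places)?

5.71

(0.722 + 0.278)^5 gives M 0.1962, M+2 0.3777, M+4 0.2909, M+6 0.1120, M+8 0.0216, M+10 0.0017; the largest is M+2.
P(M+2) = C(5,1) × 0.722^4 × 0.278^1 = 5 × 0.27173701 × 0.2780 = 0.377714 (base)
P(M+8) = C(5,4) × 0.722^1 × 0.278^4 = 5 × 0.7220 × 0.00597282 = 0.021562
Relative intensity = 0.021562 / 0.377714 × 100 = 5.71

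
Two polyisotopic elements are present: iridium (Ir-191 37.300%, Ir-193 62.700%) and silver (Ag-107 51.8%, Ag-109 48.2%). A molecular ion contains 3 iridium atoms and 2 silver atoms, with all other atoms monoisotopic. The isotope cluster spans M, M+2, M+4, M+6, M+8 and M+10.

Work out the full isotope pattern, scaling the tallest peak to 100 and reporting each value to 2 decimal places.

4.02 : 27.74 : 75.24 : 100.00 : 65.00 : 16.52

Iridium pattern (n=3): 0.05189512 : 0.26170165 : 0.43991135 : 0.24649188
Silver pattern (n=2): 0.268324 : 0.499352 : 0.232324
Convolve the two distributions (both contribute in 2-u steps):
  M: 0.05189512×0.268324 = 0.013925
  M+2: 0.05189512×0.499352 + 0.26170165×0.268324 = 0.096135
  M+4: 0.05189512×0.232324 + 0.26170165×0.499352 + 0.43991135×0.268324 = 0.260776
  M+6: 0.26170165×0.232324 + 0.43991135×0.499352 + 0.24649188×0.268324 = 0.346610
  M+8: 0.43991135×0.232324 + 0.24649188×0.499352 = 0.225288
  M+10: 0.24649188×0.232324 = 0.057266
Scale to base peak (0.346610) = 100: 4.02 : 27.74 : 75.24 : 100.00 : 65.00 : 16.52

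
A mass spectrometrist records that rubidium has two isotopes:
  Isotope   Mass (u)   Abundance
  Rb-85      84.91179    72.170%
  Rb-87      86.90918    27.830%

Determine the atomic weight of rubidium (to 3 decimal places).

85.468 u

Weight each isotope mass by its fractional abundance: 0.72170 × 84.91179 + 0.27830 × 86.90918
= 61.280839 + 24.186825 = 85.467664 u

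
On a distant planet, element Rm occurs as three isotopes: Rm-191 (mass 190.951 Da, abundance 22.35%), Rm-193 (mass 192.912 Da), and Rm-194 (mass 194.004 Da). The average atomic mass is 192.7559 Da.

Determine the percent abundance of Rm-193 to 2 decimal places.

Let x and y be the fractions of Rm-193 and Rm-194. Then x + y = 1 − 0.2235 = 0.7765 and 192.912x + 194.004y = 192.7559 − 0.2235×190.951 = 150.0783515.
Substituting: 192.912x + 194.004(0.7765 − x) = 150.0783515
(192.912 − 194.004)x = -0.5657545  ⇒  x = 0.51809, y = 0.25841
Rm-193: 51.81%, Rm-194: 25.84%.

51.81%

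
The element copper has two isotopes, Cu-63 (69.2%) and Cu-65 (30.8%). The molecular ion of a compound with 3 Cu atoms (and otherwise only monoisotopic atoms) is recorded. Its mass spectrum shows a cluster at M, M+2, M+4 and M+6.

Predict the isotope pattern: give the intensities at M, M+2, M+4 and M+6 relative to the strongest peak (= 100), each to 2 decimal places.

74.89 : 100.00 : 44.51 : 6.60

The 3 Cu atoms are independent, so intensities follow the terms of (0.692 + 0.308)^3.
P(M) = 0.692^3 = 0.331374
P(M+2) = 3 × 0.692^2 × 0.308^1 = 0.442470
P(M+4) = 3 × 0.692^1 × 0.308^2 = 0.196938
P(M+6) = 0.308^3 = 0.029218
The M+2 peak is largest (0.442470); scaling to 100 gives 74.89 : 100.00 : 44.51 : 6.60.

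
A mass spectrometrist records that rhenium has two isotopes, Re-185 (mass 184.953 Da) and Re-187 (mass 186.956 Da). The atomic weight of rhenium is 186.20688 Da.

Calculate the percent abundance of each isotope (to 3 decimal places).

Writing the weighted mean with unknown fraction x of Re-185:
184.953·x + 186.956·(1 − x) = 186.20688
(184.953 − 186.956)·x = 186.20688 − 186.956
x = -0.74912 / -2.003 = 0.37400 → 37.400% Re-185, 62.600% Re-187.

Re-185: 37.400%, Re-187: 62.600%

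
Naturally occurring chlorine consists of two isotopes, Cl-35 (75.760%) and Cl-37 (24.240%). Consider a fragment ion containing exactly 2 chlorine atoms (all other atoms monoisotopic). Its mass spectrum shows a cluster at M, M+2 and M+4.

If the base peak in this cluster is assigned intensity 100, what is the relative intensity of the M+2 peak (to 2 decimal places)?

Term probabilities: M 0.5740, M+2 0.3673, M+4 0.0588. Base peak = M.
P(M) = C(2,0) × 0.75760^2 × 0.24240^0 = 1 × 0.57395776 × 1.0000 = 0.573958 (base)
P(M+2) = C(2,1) × 0.75760^1 × 0.24240^1 = 2 × 0.7576 × 0.2424 = 0.367284
Relative intensity = 0.367284 / 0.573958 × 100 = 63.99

63.99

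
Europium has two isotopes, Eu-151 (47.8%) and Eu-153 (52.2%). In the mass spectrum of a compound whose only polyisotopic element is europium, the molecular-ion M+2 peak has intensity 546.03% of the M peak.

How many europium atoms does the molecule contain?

For n independent Eu atoms, I(M+2)/I(M) = n · (abundance Eu-153) / (abundance Eu-151) = n · 0.522/0.478.
n = 5.4603 × 0.478/0.522 = 5.00 ≈ 5

5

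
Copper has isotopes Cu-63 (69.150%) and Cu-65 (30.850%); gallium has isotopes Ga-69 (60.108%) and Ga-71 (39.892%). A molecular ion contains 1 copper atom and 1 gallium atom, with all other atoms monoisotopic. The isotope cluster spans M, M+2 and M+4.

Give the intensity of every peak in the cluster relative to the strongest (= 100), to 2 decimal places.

90.11 : 100.00 : 26.68

Copper pattern (n=1): 0.6915 : 0.3085
Gallium pattern (n=1): 0.60108 : 0.39892
Convolve the two distributions (both contribute in 2-u steps):
  M: 0.6915×0.60108 = 0.415647
  M+2: 0.6915×0.39892 + 0.3085×0.60108 = 0.461286
  M+4: 0.3085×0.39892 = 0.123067
Scale to base peak (0.461286) = 100: 90.11 : 100.00 : 26.68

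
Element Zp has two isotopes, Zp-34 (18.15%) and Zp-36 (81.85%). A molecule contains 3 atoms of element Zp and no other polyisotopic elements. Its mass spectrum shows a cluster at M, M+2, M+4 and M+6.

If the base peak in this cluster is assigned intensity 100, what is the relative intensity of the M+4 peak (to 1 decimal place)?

(0.1815 + 0.8185)^3 gives M 0.0060, M+2 0.0809, M+4 0.3648, M+6 0.5483; the largest is M+6.
P(M+6) = C(3,3) × 0.1815^0 × 0.8185^3 = 1 × 1.0000 × 0.54834773 = 0.548348 (base)
P(M+4) = C(3,2) × 0.1815^1 × 0.8185^2 = 3 × 0.1815 × 0.66994225 = 0.364784
Relative intensity = 0.364784 / 0.548348 × 100 = 66.5

66.5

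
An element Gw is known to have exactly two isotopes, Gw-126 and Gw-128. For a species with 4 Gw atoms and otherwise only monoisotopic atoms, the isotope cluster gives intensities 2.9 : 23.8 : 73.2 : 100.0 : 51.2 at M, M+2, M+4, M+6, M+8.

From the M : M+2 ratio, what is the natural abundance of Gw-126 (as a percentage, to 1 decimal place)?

Let p = fractional abundance of Gw-126. I(M+2)/I(M) = [C(4,1)·p^3·(1−p)] / p^4 = 4·(1−p)/p = 23.8/2.9 = 8.2069
(1−p)/p = 8.2069/4 = 2.0517  ⇒  p = 1/(1 + 2.0517) = 0.3277
Gw-126: 32.8%, Gw-128: 67.2%.

32.8%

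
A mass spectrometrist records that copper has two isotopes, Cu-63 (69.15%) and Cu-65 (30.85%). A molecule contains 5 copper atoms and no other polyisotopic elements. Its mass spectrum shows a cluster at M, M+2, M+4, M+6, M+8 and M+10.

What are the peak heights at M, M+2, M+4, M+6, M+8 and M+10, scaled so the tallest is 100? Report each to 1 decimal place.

44.8 : 100.0 : 89.2 : 39.8 : 8.9 : 0.8

Each Cu atom is independently Cu-63 (p = 0.6915) or Cu-65 (q = 0.3085); the cluster is the binomial expansion (p + q)^5.
P(M) = 0.6915^5 = 0.158111
P(M+2) = 5 × 0.6915^4 × 0.3085^1 = 0.352691
P(M+4) = 10 × 0.6915^3 × 0.3085^2 = 0.314693
P(M+6) = 10 × 0.6915^2 × 0.3085^3 = 0.140394
P(M+8) = 5 × 0.6915^1 × 0.3085^4 = 0.031317
P(M+10) = 0.3085^5 = 0.002794
The M+2 peak is largest (0.352691); scaling to 100 gives 44.8 : 100.0 : 89.2 : 39.8 : 8.9 : 0.8.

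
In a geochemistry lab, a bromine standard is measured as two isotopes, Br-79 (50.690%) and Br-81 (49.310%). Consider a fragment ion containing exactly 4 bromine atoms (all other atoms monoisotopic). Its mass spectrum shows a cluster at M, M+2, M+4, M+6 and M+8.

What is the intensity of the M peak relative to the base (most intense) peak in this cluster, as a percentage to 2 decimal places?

17.61%

Term probabilities: M 0.0660, M+2 0.2569, M+4 0.3749, M+6 0.2431, M+8 0.0591. Base peak = M+4.
P(M+4) = C(4,2) × 0.50690^2 × 0.49310^2 = 6 × 0.25694761 × 0.24314761 = 0.374857 (base)
P(M) = C(4,0) × 0.50690^4 × 0.49310^0 = 1 × 0.06602207 × 1.0000 = 0.066022
Relative intensity = 0.066022 / 0.374857 × 100 = 17.61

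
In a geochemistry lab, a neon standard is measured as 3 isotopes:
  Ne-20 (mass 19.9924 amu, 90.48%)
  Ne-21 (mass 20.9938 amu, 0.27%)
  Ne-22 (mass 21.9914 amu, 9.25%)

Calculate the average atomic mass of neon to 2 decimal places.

20.18 amu

Weight each isotope mass by its fractional abundance: 0.9048 × 19.9924 + 0.0027 × 20.9938 + 0.0925 × 21.9914
= 18.08912 + 0.05668 + 2.03420 = 20.18000 amu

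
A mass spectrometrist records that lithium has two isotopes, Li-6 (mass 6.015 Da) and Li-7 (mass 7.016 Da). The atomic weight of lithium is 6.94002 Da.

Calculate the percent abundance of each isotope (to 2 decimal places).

Li-6: 7.59%, Li-7: 92.41%

Writing the weighted mean with unknown fraction x of Li-6:
6.015·x + 7.016·(1 − x) = 6.94002
(6.015 − 7.016)·x = 6.94002 − 7.016
x = -0.07598 / -1.001 = 0.07590 → 7.59% Li-6, 92.41% Li-7.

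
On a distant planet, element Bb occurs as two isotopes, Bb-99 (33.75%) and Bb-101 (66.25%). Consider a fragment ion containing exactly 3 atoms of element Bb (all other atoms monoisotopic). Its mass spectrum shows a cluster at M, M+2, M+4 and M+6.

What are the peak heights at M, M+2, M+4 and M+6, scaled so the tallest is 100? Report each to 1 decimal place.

8.7 : 50.9 : 100.0 : 65.4

Expanding (0.3375 + 0.6625)^3:
P(M) = 0.3375^3 = 0.038443
P(M+2) = 3 × 0.3375^2 × 0.6625^1 = 0.226389
P(M+4) = 3 × 0.3375^1 × 0.6625^2 = 0.444393
P(M+6) = 0.6625^3 = 0.290775
The M+4 peak is largest (0.444393); scaling to 100 gives 8.7 : 50.9 : 100.0 : 65.4.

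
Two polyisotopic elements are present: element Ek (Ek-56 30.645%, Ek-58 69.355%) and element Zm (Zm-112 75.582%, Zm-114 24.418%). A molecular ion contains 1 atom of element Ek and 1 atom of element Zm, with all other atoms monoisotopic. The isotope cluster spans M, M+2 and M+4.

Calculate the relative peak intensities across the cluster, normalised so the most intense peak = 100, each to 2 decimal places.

Element Ek pattern (n=1): 0.30645 : 0.69355
Element Zm pattern (n=1): 0.75582 : 0.24418
Convolve the two distributions (both contribute in 2-u steps):
  M: 0.30645×0.75582 = 0.231621
  M+2: 0.30645×0.24418 + 0.69355×0.75582 = 0.599028
  M+4: 0.69355×0.24418 = 0.169351
Scale to base peak (0.599028) = 100: 38.67 : 100.00 : 28.27

38.67 : 100.00 : 28.27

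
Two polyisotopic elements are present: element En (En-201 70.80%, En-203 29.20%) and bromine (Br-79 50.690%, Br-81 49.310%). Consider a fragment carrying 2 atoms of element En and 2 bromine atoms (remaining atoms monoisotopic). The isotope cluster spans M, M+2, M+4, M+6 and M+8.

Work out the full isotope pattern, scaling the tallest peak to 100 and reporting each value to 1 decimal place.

Element En pattern (n=2): 0.501264 : 0.413472 : 0.085264
Bromine pattern (n=2): 0.25694761 : 0.49990478 : 0.24314761
Convolve the two distributions (both contribute in 2-u steps):
  M: 0.501264×0.25694761 = 0.128799
  M+2: 0.501264×0.49990478 + 0.413472×0.25694761 = 0.356825
  M+4: 0.501264×0.24314761 + 0.413472×0.49990478 + 0.085264×0.25694761 = 0.350486
  M+6: 0.413472×0.24314761 + 0.085264×0.49990478 = 0.143159
  M+8: 0.085264×0.24314761 = 0.020732
Scale to base peak (0.356825) = 100: 36.1 : 100.0 : 98.2 : 40.1 : 5.8

36.1 : 100.0 : 98.2 : 40.1 : 5.8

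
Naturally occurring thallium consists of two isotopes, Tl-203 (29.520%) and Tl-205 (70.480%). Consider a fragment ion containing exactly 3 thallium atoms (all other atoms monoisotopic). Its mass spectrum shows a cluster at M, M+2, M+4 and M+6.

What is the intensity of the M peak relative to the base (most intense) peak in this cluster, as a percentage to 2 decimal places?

(0.29520 + 0.70480)^3 gives M 0.0257, M+2 0.1843, M+4 0.4399, M+6 0.3501; the largest is M+4.
P(M+4) = C(3,2) × 0.29520^1 × 0.70480^2 = 3 × 0.2952 × 0.49674304 = 0.439916 (base)
P(M) = C(3,0) × 0.29520^3 × 0.70480^0 = 1 × 0.02572463 × 1.0000 = 0.025725
Relative intensity = 0.025725 / 0.439916 × 100 = 5.85

5.85%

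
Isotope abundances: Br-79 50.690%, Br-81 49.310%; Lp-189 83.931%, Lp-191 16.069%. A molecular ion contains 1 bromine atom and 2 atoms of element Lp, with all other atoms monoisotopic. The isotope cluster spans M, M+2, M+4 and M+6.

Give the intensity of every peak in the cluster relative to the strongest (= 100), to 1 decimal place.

Bromine pattern (n=1): 0.5069 : 0.4931
Element Lp pattern (n=2): 0.70444128 : 0.26973745 : 0.02582128
Convolve the two distributions (both contribute in 2-u steps):
  M: 0.5069×0.70444128 = 0.357081
  M+2: 0.5069×0.26973745 + 0.4931×0.70444128 = 0.484090
  M+4: 0.5069×0.02582128 + 0.4931×0.26973745 = 0.146096
  M+6: 0.4931×0.02582128 = 0.012732
Scale to base peak (0.484090) = 100: 73.8 : 100.0 : 30.2 : 2.6

73.8 : 100.0 : 30.2 : 2.6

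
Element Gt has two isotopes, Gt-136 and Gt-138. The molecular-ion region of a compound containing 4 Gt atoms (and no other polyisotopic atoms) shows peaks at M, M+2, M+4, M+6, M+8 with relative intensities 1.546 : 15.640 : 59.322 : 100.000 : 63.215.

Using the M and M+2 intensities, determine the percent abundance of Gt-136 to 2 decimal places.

28.34%

Let p = fractional abundance of Gt-136. I(M+2)/I(M) = [C(4,1)·p^3·(1−p)] / p^4 = 4·(1−p)/p = 15.640/1.546 = 10.1164
(1−p)/p = 10.1164/4 = 2.5291  ⇒  p = 1/(1 + 2.5291) = 0.2834
Gt-136: 28.34%, Gt-138: 71.66%.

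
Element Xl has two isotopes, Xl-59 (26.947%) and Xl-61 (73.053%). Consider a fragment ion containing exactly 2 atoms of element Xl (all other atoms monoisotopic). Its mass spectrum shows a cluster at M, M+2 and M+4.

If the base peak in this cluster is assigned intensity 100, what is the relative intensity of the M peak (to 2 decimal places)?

Term probabilities: M 0.0726, M+2 0.3937, M+4 0.5337. Base peak = M+4.
P(M+4) = C(2,2) × 0.26947^0 × 0.73053^2 = 1 × 1.0000 × 0.53367408 = 0.533674 (base)
P(M) = C(2,0) × 0.26947^2 × 0.73053^0 = 1 × 0.07261408 × 1.0000 = 0.072614
Relative intensity = 0.072614 / 0.533674 × 100 = 13.61

13.61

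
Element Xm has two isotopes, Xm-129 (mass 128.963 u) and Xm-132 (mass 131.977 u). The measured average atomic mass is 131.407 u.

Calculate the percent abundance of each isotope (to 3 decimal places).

Xm-129: 18.912%, Xm-132: 81.088%

Writing the weighted mean with unknown fraction x of Xm-129:
128.963·x + 131.977·(1 − x) = 131.407
(128.963 − 131.977)·x = 131.407 − 131.977
x = -0.570 / -3.014 = 0.18912 → 18.912% Xm-129, 81.088% Xm-132.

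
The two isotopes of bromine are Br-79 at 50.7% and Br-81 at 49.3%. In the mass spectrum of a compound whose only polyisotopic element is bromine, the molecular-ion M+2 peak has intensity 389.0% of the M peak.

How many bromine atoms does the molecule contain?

With n Br atoms, P(M+2)/P(M) = C(n,1)·p^(n−1)q / p^n = n·q/p = n · 0.493/0.507.
n = 3.890 × 0.507/0.493 = 4.00 ≈ 4

4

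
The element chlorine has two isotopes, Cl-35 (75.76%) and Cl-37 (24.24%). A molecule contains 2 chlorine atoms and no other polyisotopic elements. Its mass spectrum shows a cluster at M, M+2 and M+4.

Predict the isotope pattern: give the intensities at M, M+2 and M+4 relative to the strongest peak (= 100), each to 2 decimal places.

Expanding (0.7576 + 0.2424)^2:
P(M) = 0.7576^2 = 0.573958
P(M+2) = 2 × 0.7576^1 × 0.2424^1 = 0.367284
P(M+4) = 0.2424^2 = 0.058758
The M peak is largest (0.573958); scaling to 100 gives 100.00 : 63.99 : 10.24.

100.00 : 63.99 : 10.24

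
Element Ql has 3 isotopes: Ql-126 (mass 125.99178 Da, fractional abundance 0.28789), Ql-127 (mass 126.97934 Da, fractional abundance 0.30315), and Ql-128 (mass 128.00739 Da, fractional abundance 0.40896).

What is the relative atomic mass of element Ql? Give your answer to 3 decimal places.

Ar = Σ fᵢ·mᵢ = 0.28789 × 125.99178 + 0.30315 × 126.97934 + 0.40896 × 128.00739
= 36.271774 + 38.493787 + 52.349902 = 127.115463 Da

127.115 Da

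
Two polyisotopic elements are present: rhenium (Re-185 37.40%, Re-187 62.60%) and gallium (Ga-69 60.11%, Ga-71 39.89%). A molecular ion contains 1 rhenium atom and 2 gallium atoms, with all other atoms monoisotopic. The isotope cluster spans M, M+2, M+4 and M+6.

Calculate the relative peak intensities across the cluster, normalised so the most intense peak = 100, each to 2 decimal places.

Rhenium pattern (n=1): 0.3740 : 0.6260
Gallium pattern (n=2): 0.36132121 : 0.47955758 : 0.15912121
Convolve the two distributions (both contribute in 2-u steps):
  M: 0.3740×0.36132121 = 0.135134
  M+2: 0.3740×0.47955758 + 0.6260×0.36132121 = 0.405542
  M+4: 0.3740×0.15912121 + 0.6260×0.47955758 = 0.359714
  M+6: 0.6260×0.15912121 = 0.099610
Scale to base peak (0.405542) = 100: 33.32 : 100.00 : 88.70 : 24.56

33.32 : 100.00 : 88.70 : 24.56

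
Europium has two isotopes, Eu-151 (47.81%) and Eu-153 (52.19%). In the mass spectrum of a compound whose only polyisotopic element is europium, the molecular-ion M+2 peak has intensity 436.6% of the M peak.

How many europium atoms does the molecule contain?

With n Eu atoms, P(M+2)/P(M) = C(n,1)·p^(n−1)q / p^n = n·q/p = n · 0.5219/0.4781.
n = 4.366 × 0.4781/0.5219 = 4.00 ≈ 4

4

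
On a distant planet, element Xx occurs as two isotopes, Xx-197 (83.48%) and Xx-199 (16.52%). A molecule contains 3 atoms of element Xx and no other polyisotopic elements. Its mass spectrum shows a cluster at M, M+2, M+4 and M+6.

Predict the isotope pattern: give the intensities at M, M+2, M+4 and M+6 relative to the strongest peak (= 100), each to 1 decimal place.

Each Xx atom is independently Xx-197 (p = 0.8348) or Xx-199 (q = 0.1652); the cluster is the binomial expansion (p + q)^3.
P(M) = 0.8348^3 = 0.581765
P(M+2) = 3 × 0.8348^2 × 0.1652^1 = 0.345379
P(M+4) = 3 × 0.8348^1 × 0.1652^2 = 0.068348
P(M+6) = 0.1652^3 = 0.004508
The M peak is largest (0.581765); scaling to 100 gives 100.0 : 59.4 : 11.7 : 0.8.

100.0 : 59.4 : 11.7 : 0.8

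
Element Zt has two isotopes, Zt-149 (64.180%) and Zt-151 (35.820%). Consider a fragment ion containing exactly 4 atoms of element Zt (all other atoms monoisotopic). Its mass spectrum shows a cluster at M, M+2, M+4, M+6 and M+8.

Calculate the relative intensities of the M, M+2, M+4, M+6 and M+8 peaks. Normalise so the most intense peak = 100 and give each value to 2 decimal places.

44.79 : 100.00 : 83.72 : 31.15 : 4.35

Expanding (0.64180 + 0.35820)^4:
P(M) = 0.64180^4 = 0.169668
P(M+2) = 4 × 0.64180^3 × 0.35820^1 = 0.378778
P(M+4) = 6 × 0.64180^2 × 0.35820^2 = 0.317104
P(M+6) = 4 × 0.64180^1 × 0.35820^3 = 0.117988
P(M+8) = 0.35820^4 = 0.016463
The M+2 peak is largest (0.378778); scaling to 100 gives 44.79 : 100.00 : 83.72 : 31.15 : 4.35.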